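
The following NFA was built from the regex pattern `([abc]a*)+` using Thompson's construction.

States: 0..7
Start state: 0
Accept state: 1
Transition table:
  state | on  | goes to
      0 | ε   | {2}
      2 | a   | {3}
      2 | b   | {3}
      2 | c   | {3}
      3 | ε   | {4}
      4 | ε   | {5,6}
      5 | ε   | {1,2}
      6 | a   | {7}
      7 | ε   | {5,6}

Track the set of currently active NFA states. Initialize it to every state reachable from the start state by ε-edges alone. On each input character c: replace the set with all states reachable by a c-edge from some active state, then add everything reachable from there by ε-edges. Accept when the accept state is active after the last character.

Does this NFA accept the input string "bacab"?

Answer: ACCEPT

Trace:
S₀ = ε-closure({0}) = {0,2}
'b' @ 1: {1,2,3,4,5,6}  [accepting]
'a' @ 2: {1,2,3,4,5,6,7}  [accepting]
'c' @ 3: {1,2,3,4,5,6}  [accepting]
'a' @ 4: {1,2,3,4,5,6,7}  [accepting]
'b' @ 5: {1,2,3,4,5,6}  [accepting]
final: {1,2,3,4,5,6}; accept 1 in set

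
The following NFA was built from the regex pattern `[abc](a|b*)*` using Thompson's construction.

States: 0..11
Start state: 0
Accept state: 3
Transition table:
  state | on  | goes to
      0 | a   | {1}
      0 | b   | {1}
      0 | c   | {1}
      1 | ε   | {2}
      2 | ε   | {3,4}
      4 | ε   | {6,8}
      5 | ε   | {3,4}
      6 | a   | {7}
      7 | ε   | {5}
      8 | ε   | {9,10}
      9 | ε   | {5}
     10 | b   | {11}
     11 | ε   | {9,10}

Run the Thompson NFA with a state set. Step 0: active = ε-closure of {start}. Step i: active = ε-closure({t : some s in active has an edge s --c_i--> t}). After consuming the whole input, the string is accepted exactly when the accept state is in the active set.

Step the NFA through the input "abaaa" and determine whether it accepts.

S₀ = ε-closure({0}) = {0}
'a' @ 1: {1,2,3,4,5,6,8,9,10}  ✓accept
'b' @ 2: {3,4,5,6,8,9,10,11}  ✓accept
'a' @ 3: {3,4,5,6,7,8,9,10}  ✓accept
'a' @ 4: {3,4,5,6,7,8,9,10}  ✓accept
'a' @ 5: {3,4,5,6,7,8,9,10}  ✓accept
after full input: {3,4,5,6,7,8,9,10}  (accept=3 in)

Answer: ACCEPT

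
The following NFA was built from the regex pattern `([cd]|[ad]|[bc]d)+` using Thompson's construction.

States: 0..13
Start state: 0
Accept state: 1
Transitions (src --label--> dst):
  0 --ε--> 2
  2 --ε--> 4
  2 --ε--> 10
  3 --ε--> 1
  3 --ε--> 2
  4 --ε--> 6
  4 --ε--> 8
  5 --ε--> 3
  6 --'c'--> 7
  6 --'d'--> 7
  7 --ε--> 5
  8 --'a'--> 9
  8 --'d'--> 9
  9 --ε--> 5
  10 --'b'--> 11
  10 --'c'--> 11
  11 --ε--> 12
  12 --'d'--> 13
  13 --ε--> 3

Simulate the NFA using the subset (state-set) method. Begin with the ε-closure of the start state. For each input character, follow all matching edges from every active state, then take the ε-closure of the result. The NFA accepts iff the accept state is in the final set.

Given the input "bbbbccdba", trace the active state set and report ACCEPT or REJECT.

start: ε-closure({0}) = {0,2,4,6,8,10}
'b' @ 1: {11,12}
'b' @ 2: {}  — dead — no transitions
rest 'bbccdba' ignored (set empty)
end set {} — state 1 not in

Answer: REJECT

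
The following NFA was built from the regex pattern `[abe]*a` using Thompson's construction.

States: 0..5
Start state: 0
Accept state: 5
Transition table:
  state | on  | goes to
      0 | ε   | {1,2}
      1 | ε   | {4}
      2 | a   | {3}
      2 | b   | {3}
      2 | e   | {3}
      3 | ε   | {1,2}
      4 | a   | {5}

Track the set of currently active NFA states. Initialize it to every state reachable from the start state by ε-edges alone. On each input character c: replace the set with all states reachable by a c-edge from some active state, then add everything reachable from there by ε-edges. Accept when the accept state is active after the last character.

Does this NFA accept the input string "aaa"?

Answer: ACCEPT

Derivation:
start: ε-closure({0}) = {0,1,2,4}
'a' @ 1: {1,2,3,4,5}  [accepting]
'a' @ 2: {1,2,3,4,5}  [accepting]
'a' @ 3: {1,2,3,4,5}  [accepting]
final: {1,2,3,4,5}; accept 5 in set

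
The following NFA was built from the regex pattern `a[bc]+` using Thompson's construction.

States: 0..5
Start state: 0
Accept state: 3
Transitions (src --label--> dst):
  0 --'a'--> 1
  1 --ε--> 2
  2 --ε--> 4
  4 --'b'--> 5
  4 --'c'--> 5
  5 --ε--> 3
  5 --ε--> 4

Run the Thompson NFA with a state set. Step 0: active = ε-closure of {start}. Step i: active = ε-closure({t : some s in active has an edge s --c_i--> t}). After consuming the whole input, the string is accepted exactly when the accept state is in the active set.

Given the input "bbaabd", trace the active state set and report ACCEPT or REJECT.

start: ε-closure({0}) = {0}
'b' @ 1: {}  — dead — no transitions
rest 'baabd' ignored (set empty)
after full input: {}  (accept=3 not in)

Answer: REJECT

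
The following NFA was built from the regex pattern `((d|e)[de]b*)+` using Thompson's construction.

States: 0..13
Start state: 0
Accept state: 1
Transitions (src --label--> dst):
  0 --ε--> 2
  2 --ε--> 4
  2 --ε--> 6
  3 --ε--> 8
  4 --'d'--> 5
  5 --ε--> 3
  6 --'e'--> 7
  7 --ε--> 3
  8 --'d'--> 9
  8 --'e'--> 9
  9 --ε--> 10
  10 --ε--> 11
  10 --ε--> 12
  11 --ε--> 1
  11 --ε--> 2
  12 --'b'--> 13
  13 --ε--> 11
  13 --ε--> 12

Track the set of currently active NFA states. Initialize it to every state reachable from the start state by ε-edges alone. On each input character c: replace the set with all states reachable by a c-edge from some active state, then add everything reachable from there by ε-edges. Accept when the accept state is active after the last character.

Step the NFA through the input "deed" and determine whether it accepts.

start: ε-closure({0}) = {0,2,4,6}
'd' @ 1: {3,5,8}
'e' @ 2: {1,2,4,6,9,10,11,12}  ✓accept
'e' @ 3: {3,7,8}
'd' @ 4: {1,2,4,6,9,10,11,12}  ✓accept
final: {1,2,4,6,9,10,11,12}; accept 1 in set

Answer: ACCEPT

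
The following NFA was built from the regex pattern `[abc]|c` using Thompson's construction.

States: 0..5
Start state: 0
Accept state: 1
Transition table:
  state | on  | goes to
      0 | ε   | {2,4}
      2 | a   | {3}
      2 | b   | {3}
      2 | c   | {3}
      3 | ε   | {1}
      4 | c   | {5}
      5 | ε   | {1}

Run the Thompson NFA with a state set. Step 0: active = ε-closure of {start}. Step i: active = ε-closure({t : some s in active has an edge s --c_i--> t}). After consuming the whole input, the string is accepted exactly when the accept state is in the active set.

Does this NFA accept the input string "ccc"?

Answer: REJECT

Derivation:
start: ε-closure({0}) = {0,2,4}
'c' @ 1: {1,3,5}  (accept∈set)
'c' @ 2: {}  — state set empty
rest 'c' ignored (set empty)
end set {} — state 1 not in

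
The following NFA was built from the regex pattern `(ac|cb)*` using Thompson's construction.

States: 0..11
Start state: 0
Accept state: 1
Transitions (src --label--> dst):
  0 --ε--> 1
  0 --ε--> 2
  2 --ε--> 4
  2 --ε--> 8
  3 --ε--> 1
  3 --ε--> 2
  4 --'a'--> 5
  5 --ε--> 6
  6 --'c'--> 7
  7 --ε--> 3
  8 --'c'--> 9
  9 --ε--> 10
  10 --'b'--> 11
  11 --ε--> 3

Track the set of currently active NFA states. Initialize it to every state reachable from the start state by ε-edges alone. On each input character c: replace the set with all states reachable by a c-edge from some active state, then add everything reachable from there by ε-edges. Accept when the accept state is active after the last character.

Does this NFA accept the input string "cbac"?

Answer: ACCEPT

Steps:
S₀ = ε-closure({0}) = {0,1,2,4,8}
'c' @ 1: {9,10}
'b' @ 2: {1,2,3,4,8,11}  (accept∈set)
'a' @ 3: {5,6}
'c' @ 4: {1,2,3,4,7,8}  (accept∈set)
after full input: {1,2,3,4,7,8}  (accept=1 in)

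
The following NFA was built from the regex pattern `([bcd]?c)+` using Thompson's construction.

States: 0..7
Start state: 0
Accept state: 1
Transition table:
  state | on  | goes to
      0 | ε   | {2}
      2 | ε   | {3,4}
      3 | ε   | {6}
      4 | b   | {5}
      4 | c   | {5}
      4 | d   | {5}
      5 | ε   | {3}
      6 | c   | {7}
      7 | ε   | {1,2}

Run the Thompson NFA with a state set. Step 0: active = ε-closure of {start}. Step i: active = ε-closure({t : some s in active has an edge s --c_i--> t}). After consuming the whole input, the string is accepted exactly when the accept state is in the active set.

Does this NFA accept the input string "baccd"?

S₀ = ε-closure({0}) = {0,2,3,4,6}
'b' @ 1: {3,5,6}
'a' @ 2: {}  — no active states
rest 'ccd' ignored (set empty)
after full input: {}  (accept=1 not in)

Answer: REJECT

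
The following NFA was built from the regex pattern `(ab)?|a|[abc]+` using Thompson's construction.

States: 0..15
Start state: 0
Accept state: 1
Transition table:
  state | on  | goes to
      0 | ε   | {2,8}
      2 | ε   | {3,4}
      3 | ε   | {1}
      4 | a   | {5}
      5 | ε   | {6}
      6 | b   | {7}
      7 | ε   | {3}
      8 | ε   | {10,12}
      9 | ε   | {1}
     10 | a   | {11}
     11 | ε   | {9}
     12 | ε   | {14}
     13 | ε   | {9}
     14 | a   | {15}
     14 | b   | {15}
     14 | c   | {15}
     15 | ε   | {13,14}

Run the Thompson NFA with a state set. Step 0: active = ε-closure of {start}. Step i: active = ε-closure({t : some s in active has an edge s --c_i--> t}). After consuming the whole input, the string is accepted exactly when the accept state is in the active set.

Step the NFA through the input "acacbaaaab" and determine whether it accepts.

initial (ε-close {0}): {0,1,2,3,4,8,10,12,14}
'a' @ 1: {1,5,6,9,11,13,14,15}  (accept∈set)
'c' @ 2: {1,9,13,14,15}  (accept∈set)
'a' @ 3: {1,9,13,14,15}  (accept∈set)
'c' @ 4: {1,9,13,14,15}  (accept∈set)
'b' @ 5: {1,9,13,14,15}  (accept∈set)
'a' @ 6: {1,9,13,14,15}  (accept∈set)
'a' @ 7: {1,9,13,14,15}  (accept∈set)
'a' @ 8: {1,9,13,14,15}  (accept∈set)
'a' @ 9: {1,9,13,14,15}  (accept∈set)
'b' @ 10: {1,9,13,14,15}  (accept∈set)
end set {1,9,13,14,15} — state 1 in

Answer: ACCEPT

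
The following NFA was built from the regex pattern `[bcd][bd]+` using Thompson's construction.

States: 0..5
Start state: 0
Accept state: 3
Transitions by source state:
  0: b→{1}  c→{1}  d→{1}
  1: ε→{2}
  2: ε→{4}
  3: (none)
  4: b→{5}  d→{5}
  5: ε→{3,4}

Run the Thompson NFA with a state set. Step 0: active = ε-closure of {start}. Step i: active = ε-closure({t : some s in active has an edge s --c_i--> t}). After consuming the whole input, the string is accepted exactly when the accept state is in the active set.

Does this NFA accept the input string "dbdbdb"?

Answer: ACCEPT

Derivation:
initial (ε-close {0}): {0}
'd' @ 1: {1,2,4}
'b' @ 2: {3,4,5}  ✓accept
'd' @ 3: {3,4,5}  ✓accept
'b' @ 4: {3,4,5}  ✓accept
'd' @ 5: {3,4,5}  ✓accept
'b' @ 6: {3,4,5}  ✓accept
after full input: {3,4,5}  (accept=3 in)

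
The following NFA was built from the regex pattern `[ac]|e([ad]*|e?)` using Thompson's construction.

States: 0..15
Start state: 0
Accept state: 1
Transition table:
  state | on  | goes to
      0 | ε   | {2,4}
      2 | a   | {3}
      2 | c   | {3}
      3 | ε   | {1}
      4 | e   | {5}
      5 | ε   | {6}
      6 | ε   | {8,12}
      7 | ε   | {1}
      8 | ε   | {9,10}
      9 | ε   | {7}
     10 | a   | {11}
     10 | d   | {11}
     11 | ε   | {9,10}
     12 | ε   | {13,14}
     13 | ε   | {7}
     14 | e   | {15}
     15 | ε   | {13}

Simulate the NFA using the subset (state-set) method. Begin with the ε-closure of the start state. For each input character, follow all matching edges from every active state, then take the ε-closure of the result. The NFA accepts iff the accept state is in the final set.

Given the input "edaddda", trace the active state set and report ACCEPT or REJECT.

initial (ε-close {0}): {0,2,4}
'e' @ 1: {1,5,6,7,8,9,10,12,13,14}  [accepting]
'd' @ 2: {1,7,9,10,11}  [accepting]
'a' @ 3: {1,7,9,10,11}  [accepting]
'd' @ 4: {1,7,9,10,11}  [accepting]
'd' @ 5: {1,7,9,10,11}  [accepting]
'd' @ 6: {1,7,9,10,11}  [accepting]
'a' @ 7: {1,7,9,10,11}  [accepting]
after full input: {1,7,9,10,11}  (accept=1 in)

Answer: ACCEPT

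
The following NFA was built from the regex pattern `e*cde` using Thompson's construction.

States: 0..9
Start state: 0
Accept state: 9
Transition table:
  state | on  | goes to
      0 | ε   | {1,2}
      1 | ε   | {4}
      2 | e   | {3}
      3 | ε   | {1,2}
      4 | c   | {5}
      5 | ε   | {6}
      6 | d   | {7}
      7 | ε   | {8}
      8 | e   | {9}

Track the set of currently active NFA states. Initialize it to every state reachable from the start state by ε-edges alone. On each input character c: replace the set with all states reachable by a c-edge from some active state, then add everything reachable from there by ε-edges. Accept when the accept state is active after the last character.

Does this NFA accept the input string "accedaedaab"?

Answer: REJECT

Steps:
S₀ = ε-closure({0}) = {0,1,2,4}
'a' @ 1: {}  — dead — no transitions
rest 'ccedaedaab' ignored (set empty)
end set {} — state 9 not in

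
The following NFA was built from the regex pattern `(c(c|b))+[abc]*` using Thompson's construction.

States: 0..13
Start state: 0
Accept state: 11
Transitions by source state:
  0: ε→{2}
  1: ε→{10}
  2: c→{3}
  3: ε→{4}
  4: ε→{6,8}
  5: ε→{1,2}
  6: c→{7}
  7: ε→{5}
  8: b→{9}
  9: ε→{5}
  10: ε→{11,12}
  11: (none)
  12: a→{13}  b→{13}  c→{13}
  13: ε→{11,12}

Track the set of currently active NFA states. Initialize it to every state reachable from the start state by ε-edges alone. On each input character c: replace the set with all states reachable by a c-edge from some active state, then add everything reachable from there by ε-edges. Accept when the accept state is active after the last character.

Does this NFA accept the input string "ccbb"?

Answer: ACCEPT

Derivation:
S₀ = ε-closure({0}) = {0,2}
'c' @ 1: {3,4,6,8}
'c' @ 2: {1,2,5,7,10,11,12}  (accept∈set)
'b' @ 3: {11,12,13}  (accept∈set)
'b' @ 4: {11,12,13}  (accept∈set)
end set {11,12,13} — state 11 in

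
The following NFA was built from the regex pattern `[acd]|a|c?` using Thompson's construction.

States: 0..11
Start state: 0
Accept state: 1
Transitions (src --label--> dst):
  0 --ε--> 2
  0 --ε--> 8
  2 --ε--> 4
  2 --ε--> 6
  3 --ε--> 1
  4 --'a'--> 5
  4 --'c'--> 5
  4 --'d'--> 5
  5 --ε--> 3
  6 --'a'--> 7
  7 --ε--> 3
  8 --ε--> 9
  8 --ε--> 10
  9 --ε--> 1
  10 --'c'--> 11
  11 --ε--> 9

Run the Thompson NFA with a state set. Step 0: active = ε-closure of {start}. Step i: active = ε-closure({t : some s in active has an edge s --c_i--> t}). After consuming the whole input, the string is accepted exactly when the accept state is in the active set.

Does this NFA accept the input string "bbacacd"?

S₀ = ε-closure({0}) = {0,1,2,4,6,8,9,10}
'b' @ 1: {}  — dead — no transitions
rest 'bacacd' ignored (set empty)
end set {} — state 1 not in

Answer: REJECT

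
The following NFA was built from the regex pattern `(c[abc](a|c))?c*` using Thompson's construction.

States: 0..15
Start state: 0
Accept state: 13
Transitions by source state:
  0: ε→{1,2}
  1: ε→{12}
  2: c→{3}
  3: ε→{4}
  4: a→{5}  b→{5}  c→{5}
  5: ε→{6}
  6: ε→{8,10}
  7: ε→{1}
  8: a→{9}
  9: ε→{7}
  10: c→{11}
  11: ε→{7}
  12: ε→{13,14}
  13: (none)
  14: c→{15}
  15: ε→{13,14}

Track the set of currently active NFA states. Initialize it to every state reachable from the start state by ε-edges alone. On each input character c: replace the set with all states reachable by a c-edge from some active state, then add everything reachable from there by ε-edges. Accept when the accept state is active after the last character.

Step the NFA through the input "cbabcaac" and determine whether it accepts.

Answer: REJECT

Trace:
S₀ = ε-closure({0}) = {0,1,2,12,13,14}
'c' @ 1: {3,4,13,14,15}  [accepting]
'b' @ 2: {5,6,8,10}
'a' @ 3: {1,7,9,12,13,14}  [accepting]
'b' @ 4: {}  — dead — no transitions
rest 'caac' ignored (set empty)
after full input: {}  (accept=13 not in)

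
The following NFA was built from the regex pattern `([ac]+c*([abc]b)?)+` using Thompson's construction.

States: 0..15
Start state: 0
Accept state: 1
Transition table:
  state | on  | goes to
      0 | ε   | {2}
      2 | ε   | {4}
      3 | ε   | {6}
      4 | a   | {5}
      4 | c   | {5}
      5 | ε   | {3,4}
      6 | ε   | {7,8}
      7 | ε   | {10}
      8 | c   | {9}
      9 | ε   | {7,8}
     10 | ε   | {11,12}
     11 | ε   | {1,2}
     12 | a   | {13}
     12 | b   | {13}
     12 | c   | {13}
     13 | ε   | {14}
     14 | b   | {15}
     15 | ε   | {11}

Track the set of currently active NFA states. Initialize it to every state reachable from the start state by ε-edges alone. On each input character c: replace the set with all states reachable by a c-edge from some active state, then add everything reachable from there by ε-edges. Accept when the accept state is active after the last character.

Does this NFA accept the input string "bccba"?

Answer: REJECT

Trace:
start: ε-closure({0}) = {0,2,4}
'b' @ 1: {}  — no active states
rest 'ccba' ignored (set empty)
final: {}; accept 1 not in set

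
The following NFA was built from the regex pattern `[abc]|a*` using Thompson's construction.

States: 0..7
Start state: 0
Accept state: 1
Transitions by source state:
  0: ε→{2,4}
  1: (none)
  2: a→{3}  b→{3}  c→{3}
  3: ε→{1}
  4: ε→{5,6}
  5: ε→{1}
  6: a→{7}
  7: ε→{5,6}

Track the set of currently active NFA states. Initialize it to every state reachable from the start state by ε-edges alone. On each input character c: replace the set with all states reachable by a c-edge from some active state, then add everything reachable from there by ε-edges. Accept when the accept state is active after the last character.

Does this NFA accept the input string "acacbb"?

start: ε-closure({0}) = {0,1,2,4,5,6}
'a' @ 1: {1,3,5,6,7}  (accept∈set)
'c' @ 2: {}  — dead — no transitions
rest 'acbb' ignored (set empty)
after full input: {}  (accept=1 not in)

Answer: REJECT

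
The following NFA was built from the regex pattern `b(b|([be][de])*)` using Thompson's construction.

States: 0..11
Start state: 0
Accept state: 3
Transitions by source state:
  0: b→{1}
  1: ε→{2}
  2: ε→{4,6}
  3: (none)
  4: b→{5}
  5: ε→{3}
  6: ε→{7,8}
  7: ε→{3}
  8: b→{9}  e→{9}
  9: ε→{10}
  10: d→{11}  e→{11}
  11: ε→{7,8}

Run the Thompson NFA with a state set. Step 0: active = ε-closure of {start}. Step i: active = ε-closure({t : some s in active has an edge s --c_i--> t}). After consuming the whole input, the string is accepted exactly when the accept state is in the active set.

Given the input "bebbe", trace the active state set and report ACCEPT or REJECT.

Answer: REJECT

Derivation:
initial (ε-close {0}): {0}
'b' @ 1: {1,2,3,4,6,7,8}  (accept∈set)
'e' @ 2: {9,10}
'b' @ 3: {}  — no active states
rest 'be' ignored (set empty)
after full input: {}  (accept=3 not in)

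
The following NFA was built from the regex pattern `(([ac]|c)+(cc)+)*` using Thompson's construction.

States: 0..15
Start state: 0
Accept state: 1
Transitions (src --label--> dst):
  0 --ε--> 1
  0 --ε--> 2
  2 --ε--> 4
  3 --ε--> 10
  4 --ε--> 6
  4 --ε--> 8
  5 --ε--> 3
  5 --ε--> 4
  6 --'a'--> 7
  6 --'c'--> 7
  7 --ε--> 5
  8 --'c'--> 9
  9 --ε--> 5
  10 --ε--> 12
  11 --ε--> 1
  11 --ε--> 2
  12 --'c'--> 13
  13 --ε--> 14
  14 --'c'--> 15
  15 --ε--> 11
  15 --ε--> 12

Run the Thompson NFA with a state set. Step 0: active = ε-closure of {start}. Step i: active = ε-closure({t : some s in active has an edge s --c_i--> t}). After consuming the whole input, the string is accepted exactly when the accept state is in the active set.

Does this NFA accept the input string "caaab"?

S₀ = ε-closure({0}) = {0,1,2,4,6,8}
'c' @ 1: {3,4,5,6,7,8,9,10,12}
'a' @ 2: {3,4,5,6,7,8,10,12}
'a' @ 3: {3,4,5,6,7,8,10,12}
'a' @ 4: {3,4,5,6,7,8,10,12}
'b' @ 5: {}  — dead — no transitions
after full input: {}  (accept=1 not in)

Answer: REJECT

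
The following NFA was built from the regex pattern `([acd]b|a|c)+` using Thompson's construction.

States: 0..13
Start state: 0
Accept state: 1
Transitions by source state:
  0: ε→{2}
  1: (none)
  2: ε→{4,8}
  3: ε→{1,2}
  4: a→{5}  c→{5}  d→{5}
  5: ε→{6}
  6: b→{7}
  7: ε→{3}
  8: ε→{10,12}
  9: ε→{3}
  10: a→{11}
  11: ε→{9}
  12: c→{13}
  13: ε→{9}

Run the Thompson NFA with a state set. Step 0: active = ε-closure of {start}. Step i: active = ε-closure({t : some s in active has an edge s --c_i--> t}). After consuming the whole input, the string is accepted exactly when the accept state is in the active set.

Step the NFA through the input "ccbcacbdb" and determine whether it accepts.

start: ε-closure({0}) = {0,2,4,8,10,12}
'c' @ 1: {1,2,3,4,5,6,8,9,10,12,13}  ✓accept
'c' @ 2: {1,2,3,4,5,6,8,9,10,12,13}  ✓accept
'b' @ 3: {1,2,3,4,7,8,10,12}  ✓accept
'c' @ 4: {1,2,3,4,5,6,8,9,10,12,13}  ✓accept
'a' @ 5: {1,2,3,4,5,6,8,9,10,11,12}  ✓accept
'c' @ 6: {1,2,3,4,5,6,8,9,10,12,13}  ✓accept
'b' @ 7: {1,2,3,4,7,8,10,12}  ✓accept
'd' @ 8: {5,6}
'b' @ 9: {1,2,3,4,7,8,10,12}  ✓accept
after full input: {1,2,3,4,7,8,10,12}  (accept=1 in)

Answer: ACCEPT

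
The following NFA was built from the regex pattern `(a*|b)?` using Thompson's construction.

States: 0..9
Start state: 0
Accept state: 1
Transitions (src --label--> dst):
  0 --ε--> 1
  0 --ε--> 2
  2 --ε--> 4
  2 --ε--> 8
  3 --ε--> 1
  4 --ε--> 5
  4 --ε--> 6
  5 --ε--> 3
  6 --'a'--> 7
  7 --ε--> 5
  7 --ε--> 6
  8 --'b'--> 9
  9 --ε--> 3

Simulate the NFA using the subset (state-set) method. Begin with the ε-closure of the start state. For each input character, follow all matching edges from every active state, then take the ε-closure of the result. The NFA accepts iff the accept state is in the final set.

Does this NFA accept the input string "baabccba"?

initial (ε-close {0}): {0,1,2,3,4,5,6,8}
'b' @ 1: {1,3,9}  (accept∈set)
'a' @ 2: {}  — state set empty
rest 'abccba' ignored (set empty)
after full input: {}  (accept=1 not in)

Answer: REJECT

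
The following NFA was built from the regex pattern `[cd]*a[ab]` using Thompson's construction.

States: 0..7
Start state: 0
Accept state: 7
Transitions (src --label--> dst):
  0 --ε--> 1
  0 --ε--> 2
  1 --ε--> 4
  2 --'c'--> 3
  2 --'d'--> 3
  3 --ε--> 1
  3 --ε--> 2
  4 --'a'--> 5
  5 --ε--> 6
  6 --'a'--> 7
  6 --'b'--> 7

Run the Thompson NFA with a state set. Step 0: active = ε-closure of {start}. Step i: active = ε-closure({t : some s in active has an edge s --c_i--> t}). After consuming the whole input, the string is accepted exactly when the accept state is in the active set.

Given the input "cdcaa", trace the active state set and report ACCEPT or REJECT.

start: ε-closure({0}) = {0,1,2,4}
'c' @ 1: {1,2,3,4}
'd' @ 2: {1,2,3,4}
'c' @ 3: {1,2,3,4}
'a' @ 4: {5,6}
'a' @ 5: {7}  ✓accept
after full input: {7}  (accept=7 in)

Answer: ACCEPT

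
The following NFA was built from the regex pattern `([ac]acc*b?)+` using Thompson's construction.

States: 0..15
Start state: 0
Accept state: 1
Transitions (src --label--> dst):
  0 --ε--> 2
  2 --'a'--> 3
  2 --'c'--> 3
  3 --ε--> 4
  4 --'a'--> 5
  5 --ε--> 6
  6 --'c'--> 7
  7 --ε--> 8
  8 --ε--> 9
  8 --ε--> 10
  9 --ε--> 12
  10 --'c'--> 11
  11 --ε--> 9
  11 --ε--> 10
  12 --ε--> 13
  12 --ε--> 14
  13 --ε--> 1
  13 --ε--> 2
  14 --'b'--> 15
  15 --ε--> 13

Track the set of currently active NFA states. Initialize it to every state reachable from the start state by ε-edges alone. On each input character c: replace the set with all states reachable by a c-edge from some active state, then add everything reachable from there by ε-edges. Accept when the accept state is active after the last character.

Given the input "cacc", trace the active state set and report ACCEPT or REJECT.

initial (ε-close {0}): {0,2}
'c' @ 1: {3,4}
'a' @ 2: {5,6}
'c' @ 3: {1,2,7,8,9,10,12,13,14}  ✓accept
'c' @ 4: {1,2,3,4,9,10,11,12,13,14}  ✓accept
end set {1,2,3,4,9,10,11,12,13,14} — state 1 in

Answer: ACCEPT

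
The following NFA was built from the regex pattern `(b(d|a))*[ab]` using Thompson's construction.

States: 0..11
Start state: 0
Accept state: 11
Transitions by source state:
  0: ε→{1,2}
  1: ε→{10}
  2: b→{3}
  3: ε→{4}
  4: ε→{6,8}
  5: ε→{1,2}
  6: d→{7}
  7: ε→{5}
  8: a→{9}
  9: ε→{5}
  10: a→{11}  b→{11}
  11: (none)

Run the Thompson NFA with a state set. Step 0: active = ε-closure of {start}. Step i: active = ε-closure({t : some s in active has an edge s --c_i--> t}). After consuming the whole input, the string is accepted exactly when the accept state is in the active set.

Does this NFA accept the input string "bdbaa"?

initial (ε-close {0}): {0,1,2,10}
'b' @ 1: {3,4,6,8,11}  ✓accept
'd' @ 2: {1,2,5,7,10}
'b' @ 3: {3,4,6,8,11}  ✓accept
'a' @ 4: {1,2,5,9,10}
'a' @ 5: {11}  ✓accept
after full input: {11}  (accept=11 in)

Answer: ACCEPT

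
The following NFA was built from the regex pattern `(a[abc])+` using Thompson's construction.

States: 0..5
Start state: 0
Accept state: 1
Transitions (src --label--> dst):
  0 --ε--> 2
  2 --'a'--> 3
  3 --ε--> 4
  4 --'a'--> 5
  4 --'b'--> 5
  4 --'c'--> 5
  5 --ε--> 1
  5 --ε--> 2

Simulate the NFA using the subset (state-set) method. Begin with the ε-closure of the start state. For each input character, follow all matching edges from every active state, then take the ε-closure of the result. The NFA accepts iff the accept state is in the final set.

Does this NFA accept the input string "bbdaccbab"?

S₀ = ε-closure({0}) = {0,2}
'b' @ 1: {}  — no active states
rest 'bdaccbab' ignored (set empty)
final: {}; accept 1 not in set

Answer: REJECT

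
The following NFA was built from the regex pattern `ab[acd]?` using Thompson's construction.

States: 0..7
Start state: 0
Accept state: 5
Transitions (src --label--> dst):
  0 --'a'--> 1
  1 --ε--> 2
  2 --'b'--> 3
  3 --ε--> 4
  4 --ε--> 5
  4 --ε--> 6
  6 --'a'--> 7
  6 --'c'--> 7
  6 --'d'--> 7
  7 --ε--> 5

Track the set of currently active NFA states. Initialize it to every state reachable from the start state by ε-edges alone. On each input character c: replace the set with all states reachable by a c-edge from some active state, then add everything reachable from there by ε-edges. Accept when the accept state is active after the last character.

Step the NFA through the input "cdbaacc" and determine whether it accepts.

Answer: REJECT

Trace:
S₀ = ε-closure({0}) = {0}
'c' @ 1: {}  — dead — no transitions
rest 'dbaacc' ignored (set empty)
after full input: {}  (accept=5 not in)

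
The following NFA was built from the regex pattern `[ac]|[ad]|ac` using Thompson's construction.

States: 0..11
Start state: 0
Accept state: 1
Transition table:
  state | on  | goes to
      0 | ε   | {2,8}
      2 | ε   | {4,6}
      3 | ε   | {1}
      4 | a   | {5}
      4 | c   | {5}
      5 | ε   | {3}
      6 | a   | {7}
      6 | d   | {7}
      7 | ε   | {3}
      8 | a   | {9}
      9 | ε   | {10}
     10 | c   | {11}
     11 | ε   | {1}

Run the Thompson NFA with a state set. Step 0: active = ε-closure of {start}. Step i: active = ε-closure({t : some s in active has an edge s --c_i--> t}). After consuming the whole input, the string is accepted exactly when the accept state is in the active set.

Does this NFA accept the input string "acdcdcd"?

S₀ = ε-closure({0}) = {0,2,4,6,8}
'a' @ 1: {1,3,5,7,9,10}  [accepting]
'c' @ 2: {1,11}  [accepting]
'd' @ 3: {}  — state set empty
rest 'cdcd' ignored (set empty)
after full input: {}  (accept=1 not in)

Answer: REJECT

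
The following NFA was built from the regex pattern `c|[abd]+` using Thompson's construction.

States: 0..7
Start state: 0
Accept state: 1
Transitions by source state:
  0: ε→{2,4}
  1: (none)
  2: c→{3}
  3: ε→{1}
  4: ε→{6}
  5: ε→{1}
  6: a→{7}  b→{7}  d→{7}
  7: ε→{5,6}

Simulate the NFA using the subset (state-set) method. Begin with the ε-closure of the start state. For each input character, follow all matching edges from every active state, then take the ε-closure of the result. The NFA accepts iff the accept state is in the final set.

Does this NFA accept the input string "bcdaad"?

start: ε-closure({0}) = {0,2,4,6}
'b' @ 1: {1,5,6,7}  ✓accept
'c' @ 2: {}  — no active states
rest 'daad' ignored (set empty)
final: {}; accept 1 not in set

Answer: REJECT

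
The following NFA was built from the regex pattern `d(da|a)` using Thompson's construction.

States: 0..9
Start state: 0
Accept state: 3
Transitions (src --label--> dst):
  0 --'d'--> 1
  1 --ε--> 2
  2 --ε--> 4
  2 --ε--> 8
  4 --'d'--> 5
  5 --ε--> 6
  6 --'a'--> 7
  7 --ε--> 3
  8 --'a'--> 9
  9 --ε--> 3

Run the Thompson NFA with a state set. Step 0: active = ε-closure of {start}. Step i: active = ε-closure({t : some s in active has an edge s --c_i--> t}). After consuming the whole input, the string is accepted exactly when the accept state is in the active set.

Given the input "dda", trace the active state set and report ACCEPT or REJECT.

Answer: ACCEPT

Steps:
initial (ε-close {0}): {0}
'd' @ 1: {1,2,4,8}
'd' @ 2: {5,6}
'a' @ 3: {3,7}  ✓accept
end set {3,7} — state 3 in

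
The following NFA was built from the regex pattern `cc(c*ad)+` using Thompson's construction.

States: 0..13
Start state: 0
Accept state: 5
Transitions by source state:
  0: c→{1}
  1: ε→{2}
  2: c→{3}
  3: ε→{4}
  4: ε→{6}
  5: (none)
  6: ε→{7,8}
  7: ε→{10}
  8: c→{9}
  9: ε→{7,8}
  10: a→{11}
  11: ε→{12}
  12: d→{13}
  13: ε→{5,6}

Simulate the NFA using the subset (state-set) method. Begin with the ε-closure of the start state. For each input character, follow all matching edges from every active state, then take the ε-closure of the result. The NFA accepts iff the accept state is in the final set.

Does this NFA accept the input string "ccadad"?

initial (ε-close {0}): {0}
'c' @ 1: {1,2}
'c' @ 2: {3,4,6,7,8,10}
'a' @ 3: {11,12}
'd' @ 4: {5,6,7,8,10,13}  (accept∈set)
'a' @ 5: {11,12}
'd' @ 6: {5,6,7,8,10,13}  (accept∈set)
final: {5,6,7,8,10,13}; accept 5 in set

Answer: ACCEPT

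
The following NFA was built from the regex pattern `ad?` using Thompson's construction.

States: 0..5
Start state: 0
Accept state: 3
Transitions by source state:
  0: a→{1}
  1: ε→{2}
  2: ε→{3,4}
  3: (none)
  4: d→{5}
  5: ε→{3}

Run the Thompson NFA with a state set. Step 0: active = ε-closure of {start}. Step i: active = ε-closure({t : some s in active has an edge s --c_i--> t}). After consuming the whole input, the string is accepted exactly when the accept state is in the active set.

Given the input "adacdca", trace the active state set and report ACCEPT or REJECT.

Answer: REJECT

Steps:
start: ε-closure({0}) = {0}
'a' @ 1: {1,2,3,4}  ✓accept
'd' @ 2: {3,5}  ✓accept
'a' @ 3: {}  — dead — no transitions
rest 'cdca' ignored (set empty)
final: {}; accept 3 not in set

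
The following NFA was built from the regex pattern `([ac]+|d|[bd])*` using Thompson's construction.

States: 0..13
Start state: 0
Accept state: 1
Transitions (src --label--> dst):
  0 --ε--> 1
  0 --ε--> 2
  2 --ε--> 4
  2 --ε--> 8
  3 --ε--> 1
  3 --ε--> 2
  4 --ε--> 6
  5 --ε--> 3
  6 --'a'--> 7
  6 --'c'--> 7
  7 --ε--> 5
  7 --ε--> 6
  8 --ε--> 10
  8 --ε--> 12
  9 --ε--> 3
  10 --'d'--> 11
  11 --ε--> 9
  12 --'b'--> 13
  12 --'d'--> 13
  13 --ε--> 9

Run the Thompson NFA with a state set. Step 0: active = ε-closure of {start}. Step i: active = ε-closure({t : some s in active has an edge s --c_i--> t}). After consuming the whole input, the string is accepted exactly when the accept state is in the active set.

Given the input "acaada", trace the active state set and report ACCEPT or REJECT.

Answer: ACCEPT

Derivation:
S₀ = ε-closure({0}) = {0,1,2,4,6,8,10,12}
'a' @ 1: {1,2,3,4,5,6,7,8,10,12}  ✓accept
'c' @ 2: {1,2,3,4,5,6,7,8,10,12}  ✓accept
'a' @ 3: {1,2,3,4,5,6,7,8,10,12}  ✓accept
'a' @ 4: {1,2,3,4,5,6,7,8,10,12}  ✓accept
'd' @ 5: {1,2,3,4,6,8,9,10,11,12,13}  ✓accept
'a' @ 6: {1,2,3,4,5,6,7,8,10,12}  ✓accept
end set {1,2,3,4,5,6,7,8,10,12} — state 1 in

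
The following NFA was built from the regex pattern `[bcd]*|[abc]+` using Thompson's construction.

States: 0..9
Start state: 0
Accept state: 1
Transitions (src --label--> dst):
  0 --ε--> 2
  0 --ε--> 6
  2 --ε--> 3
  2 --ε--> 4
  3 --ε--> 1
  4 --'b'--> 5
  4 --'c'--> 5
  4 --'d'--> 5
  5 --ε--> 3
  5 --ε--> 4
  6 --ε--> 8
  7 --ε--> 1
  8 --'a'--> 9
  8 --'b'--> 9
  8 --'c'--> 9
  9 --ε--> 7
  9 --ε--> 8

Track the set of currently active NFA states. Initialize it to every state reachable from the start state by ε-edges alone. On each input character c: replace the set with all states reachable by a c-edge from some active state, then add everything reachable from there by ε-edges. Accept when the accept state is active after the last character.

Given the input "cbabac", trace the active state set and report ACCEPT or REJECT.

Answer: ACCEPT

Derivation:
S₀ = ε-closure({0}) = {0,1,2,3,4,6,8}
'c' @ 1: {1,3,4,5,7,8,9}  [accepting]
'b' @ 2: {1,3,4,5,7,8,9}  [accepting]
'a' @ 3: {1,7,8,9}  [accepting]
'b' @ 4: {1,7,8,9}  [accepting]
'a' @ 5: {1,7,8,9}  [accepting]
'c' @ 6: {1,7,8,9}  [accepting]
final: {1,7,8,9}; accept 1 in set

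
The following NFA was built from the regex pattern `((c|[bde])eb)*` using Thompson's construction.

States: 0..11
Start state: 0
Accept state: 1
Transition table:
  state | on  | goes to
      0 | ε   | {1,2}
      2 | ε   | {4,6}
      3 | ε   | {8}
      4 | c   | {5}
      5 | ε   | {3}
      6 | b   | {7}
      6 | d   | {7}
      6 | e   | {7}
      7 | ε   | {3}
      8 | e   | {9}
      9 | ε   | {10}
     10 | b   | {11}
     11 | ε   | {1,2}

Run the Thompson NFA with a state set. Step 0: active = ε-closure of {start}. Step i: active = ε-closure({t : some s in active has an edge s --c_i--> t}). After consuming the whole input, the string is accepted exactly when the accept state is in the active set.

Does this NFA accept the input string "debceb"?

Answer: ACCEPT

Steps:
start: ε-closure({0}) = {0,1,2,4,6}
'd' @ 1: {3,7,8}
'e' @ 2: {9,10}
'b' @ 3: {1,2,4,6,11}  ✓accept
'c' @ 4: {3,5,8}
'e' @ 5: {9,10}
'b' @ 6: {1,2,4,6,11}  ✓accept
final: {1,2,4,6,11}; accept 1 in set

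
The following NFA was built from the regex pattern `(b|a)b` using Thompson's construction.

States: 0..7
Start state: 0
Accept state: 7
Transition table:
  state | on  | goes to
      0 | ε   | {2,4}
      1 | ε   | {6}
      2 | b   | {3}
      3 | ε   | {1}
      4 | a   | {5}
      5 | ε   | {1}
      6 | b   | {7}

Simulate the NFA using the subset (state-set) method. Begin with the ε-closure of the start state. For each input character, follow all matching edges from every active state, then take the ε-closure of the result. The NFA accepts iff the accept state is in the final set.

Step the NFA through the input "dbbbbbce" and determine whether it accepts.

Answer: REJECT

Derivation:
S₀ = ε-closure({0}) = {0,2,4}
'd' @ 1: {}  — state set empty
rest 'bbbbbce' ignored (set empty)
final: {}; accept 7 not in set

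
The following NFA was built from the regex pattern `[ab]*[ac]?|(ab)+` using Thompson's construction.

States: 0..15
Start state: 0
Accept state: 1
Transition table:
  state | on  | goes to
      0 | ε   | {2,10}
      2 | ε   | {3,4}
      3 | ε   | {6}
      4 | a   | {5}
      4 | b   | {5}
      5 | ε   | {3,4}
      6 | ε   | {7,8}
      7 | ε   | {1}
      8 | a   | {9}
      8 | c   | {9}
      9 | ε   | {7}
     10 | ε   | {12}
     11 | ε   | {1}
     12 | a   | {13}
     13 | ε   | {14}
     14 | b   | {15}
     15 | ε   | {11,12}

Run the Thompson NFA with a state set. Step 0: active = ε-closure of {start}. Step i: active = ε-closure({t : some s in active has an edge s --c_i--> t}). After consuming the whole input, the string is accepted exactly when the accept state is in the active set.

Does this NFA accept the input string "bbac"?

Answer: ACCEPT

Derivation:
S₀ = ε-closure({0}) = {0,1,2,3,4,6,7,8,10,12}
'b' @ 1: {1,3,4,5,6,7,8}  ✓accept
'b' @ 2: {1,3,4,5,6,7,8}  ✓accept
'a' @ 3: {1,3,4,5,6,7,8,9}  ✓accept
'c' @ 4: {1,7,9}  ✓accept
end set {1,7,9} — state 1 in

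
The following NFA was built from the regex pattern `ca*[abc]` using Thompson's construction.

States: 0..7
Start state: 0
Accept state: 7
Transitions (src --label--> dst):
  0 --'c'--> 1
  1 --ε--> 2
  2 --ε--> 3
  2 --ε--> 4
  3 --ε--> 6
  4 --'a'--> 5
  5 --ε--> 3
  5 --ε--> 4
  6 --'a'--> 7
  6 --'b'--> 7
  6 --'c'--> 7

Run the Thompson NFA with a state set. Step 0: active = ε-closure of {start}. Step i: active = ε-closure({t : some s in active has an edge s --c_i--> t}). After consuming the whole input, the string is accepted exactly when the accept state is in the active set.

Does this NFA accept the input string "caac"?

S₀ = ε-closure({0}) = {0}
'c' @ 1: {1,2,3,4,6}
'a' @ 2: {3,4,5,6,7}  [accepting]
'a' @ 3: {3,4,5,6,7}  [accepting]
'c' @ 4: {7}  [accepting]
end set {7} — state 7 in

Answer: ACCEPT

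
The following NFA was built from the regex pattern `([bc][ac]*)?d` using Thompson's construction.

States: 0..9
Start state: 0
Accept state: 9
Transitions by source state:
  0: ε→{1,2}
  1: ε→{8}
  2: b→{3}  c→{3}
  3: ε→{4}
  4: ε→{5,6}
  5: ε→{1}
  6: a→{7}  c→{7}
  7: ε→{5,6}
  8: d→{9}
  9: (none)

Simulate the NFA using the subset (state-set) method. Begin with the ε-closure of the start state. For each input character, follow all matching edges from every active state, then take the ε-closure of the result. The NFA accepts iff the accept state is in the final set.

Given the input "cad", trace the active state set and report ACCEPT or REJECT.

Answer: ACCEPT

Derivation:
start: ε-closure({0}) = {0,1,2,8}
'c' @ 1: {1,3,4,5,6,8}
'a' @ 2: {1,5,6,7,8}
'd' @ 3: {9}  [accepting]
after full input: {9}  (accept=9 in)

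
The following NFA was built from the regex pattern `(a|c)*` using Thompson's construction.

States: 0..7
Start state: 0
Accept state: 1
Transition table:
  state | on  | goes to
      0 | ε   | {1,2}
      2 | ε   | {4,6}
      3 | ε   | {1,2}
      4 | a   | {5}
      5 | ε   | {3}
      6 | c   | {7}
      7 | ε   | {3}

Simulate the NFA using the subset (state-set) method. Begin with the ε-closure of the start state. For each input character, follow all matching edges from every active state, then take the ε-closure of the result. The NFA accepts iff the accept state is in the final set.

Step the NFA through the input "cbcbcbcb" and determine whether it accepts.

S₀ = ε-closure({0}) = {0,1,2,4,6}
'c' @ 1: {1,2,3,4,6,7}  (accept∈set)
'b' @ 2: {}  — state set empty
rest 'cbcbcb' ignored (set empty)
after full input: {}  (accept=1 not in)

Answer: REJECT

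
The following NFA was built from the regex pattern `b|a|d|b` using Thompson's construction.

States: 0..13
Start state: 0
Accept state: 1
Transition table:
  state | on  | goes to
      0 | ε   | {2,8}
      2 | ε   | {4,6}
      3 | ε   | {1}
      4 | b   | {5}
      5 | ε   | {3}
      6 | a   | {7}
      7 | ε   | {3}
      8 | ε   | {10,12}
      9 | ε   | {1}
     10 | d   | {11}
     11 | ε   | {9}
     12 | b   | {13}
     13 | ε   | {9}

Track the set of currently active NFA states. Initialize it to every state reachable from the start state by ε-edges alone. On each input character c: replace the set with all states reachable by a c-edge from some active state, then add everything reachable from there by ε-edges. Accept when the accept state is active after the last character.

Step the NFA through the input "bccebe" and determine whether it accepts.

S₀ = ε-closure({0}) = {0,2,4,6,8,10,12}
'b' @ 1: {1,3,5,9,13}  (accept∈set)
'c' @ 2: {}  — state set empty
rest 'cebe' ignored (set empty)
end set {} — state 1 not in

Answer: REJECT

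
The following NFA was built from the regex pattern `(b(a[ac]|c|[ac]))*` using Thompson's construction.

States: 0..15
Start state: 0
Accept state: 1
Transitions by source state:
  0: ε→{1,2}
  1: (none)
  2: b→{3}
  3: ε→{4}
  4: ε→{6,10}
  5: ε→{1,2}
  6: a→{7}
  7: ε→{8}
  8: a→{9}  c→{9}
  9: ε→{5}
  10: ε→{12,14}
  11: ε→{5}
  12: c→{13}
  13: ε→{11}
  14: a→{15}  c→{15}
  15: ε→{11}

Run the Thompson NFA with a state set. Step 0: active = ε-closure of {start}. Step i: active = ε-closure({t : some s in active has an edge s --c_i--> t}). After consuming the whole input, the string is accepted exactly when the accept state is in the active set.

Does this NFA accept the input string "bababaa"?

start: ε-closure({0}) = {0,1,2}
'b' @ 1: {3,4,6,10,12,14}
'a' @ 2: {1,2,5,7,8,11,15}  ✓accept
'b' @ 3: {3,4,6,10,12,14}
'a' @ 4: {1,2,5,7,8,11,15}  ✓accept
'b' @ 5: {3,4,6,10,12,14}
'a' @ 6: {1,2,5,7,8,11,15}  ✓accept
'a' @ 7: {1,2,5,9}  ✓accept
end set {1,2,5,9} — state 1 in

Answer: ACCEPT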